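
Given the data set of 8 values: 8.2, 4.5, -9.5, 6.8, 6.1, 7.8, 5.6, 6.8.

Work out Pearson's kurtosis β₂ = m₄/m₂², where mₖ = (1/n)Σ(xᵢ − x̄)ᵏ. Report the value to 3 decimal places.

x̄ = 4.5375
Σ(xᵢ − x̄)² = 234.9188 ⇒ m₂ = 29.36484
Σ(xᵢ − x̄)⁴ = 39182.1236 ⇒ m₄ = 4897.76545
m₂² = 862.29405
β₂ = m₄/m₂² = 4897.76545 / 862.29405 ≈ 5.680

5.680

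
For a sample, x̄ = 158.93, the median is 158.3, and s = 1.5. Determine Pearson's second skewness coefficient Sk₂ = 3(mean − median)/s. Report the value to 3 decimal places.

Sk₂ = 3(158.93 − 158.3) / 1.5 = 3 × 0.6300 / 1.5
    = 1.8900 / 1.5 ≈ 1.260

1.260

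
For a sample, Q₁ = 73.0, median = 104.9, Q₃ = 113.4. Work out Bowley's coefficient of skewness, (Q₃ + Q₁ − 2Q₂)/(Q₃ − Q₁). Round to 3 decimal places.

-0.579

numerator: Q₃ + Q₁ − 2Q₂ = 113.4 + 73.0 − 2×104.9 = -23.4000
denominator: Q₃ − Q₁ = 113.4 − 73.0 = 40.4000
Bowley skewness = -23.4000 / 40.4000 ≈ -0.579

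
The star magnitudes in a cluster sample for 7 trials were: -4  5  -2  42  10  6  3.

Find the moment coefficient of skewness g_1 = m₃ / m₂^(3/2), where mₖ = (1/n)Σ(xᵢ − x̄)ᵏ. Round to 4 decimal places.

x̄ = (-4 + 5 - 2 + 42 + 10 + 6 + 3) / 7 = 8.5714
deviations (xᵢ − x̄): -12.5714, -3.5714, -10.5714, 33.4286, 1.4286, -2.5714, -5.5714
Σ(xᵢ − x̄)² = 1439.7143 ⇒ m₂ = 1439.7143/7 = 205.67347
Σ(xᵢ − x̄)³ = 33954.6122 ⇒ m₃ = 33954.6122/7 = 4850.65889
m₂^(3/2) = 205.67347^(1.5) = 2949.62911
g_1 = m₃ / m₂^(3/2) = 4850.65889 / 2949.62911 ≈ 1.6445

1.6445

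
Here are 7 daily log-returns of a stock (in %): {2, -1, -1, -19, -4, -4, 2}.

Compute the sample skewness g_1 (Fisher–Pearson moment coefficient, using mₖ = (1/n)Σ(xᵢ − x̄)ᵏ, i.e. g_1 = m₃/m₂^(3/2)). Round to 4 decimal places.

x̄ = (2 - 1 - 1 - 19 - 4 - 4 + 2) / 7 = -3.5714
deviations (xᵢ − x̄): 5.5714, 2.5714, 2.5714, -15.4286, -0.4286, -0.4286, 5.5714
Σ(xᵢ − x̄)² = 313.7143 ⇒ m₂ = 313.7143/7 = 44.81633
Σ(xᵢ − x̄)³ = -3292.8980 ⇒ m₃ = -3292.8980/7 = -470.41399
m₂^(3/2) = 44.81633^(1.5) = 300.02289
g_1 = m₃ / m₂^(3/2) = -470.41399 / 300.02289 ≈ -1.5679

-1.5679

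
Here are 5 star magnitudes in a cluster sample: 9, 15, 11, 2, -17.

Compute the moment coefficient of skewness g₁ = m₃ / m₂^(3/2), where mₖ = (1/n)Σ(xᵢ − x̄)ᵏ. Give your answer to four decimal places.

-1.0317

x̄ = (9 + 15 + 11 + 2 - 17) / 5 = 4.0000
deviations (xᵢ − x̄): 5.0000, 11.0000, 7.0000, -2.0000, -21.0000
Σ(xᵢ − x̄)² = 640.0000 ⇒ m₂ = 640.0000/5 = 128.00000
Σ(xᵢ − x̄)³ = -7470.0000 ⇒ m₃ = -7470.0000/5 = -1494.00000
m₂^(3/2) = 128.00000^(1.5) = 1448.15469
g₁ = m₃ / m₂^(3/2) = -1494.00000 / 1448.15469 ≈ -1.0317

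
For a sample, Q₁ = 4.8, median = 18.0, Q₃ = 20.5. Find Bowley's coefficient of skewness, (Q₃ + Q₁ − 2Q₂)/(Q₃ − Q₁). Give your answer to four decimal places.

numerator: Q₃ + Q₁ − 2Q₂ = 20.5 + 4.8 − 2×18.0 = -10.7000
denominator: Q₃ − Q₁ = 20.5 − 4.8 = 15.7000
Bowley skewness = -10.7000 / 15.7000 ≈ -0.6815

-0.6815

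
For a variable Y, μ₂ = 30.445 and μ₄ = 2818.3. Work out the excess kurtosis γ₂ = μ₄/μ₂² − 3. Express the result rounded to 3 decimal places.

μ₂² = 30.445² = 926.89803
μ₄/μ₂² = 2818.3 / 926.89803 = 3.04057
γ₂ = 3.04057 − 3 ≈ 0.041

0.041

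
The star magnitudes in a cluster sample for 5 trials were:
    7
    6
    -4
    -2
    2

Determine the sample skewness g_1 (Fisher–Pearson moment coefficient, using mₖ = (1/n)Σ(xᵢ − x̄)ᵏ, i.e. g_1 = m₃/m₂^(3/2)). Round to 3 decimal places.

x̄ = (7 + 6 - 4 - 2 + 2) / 5 = 1.8000
deviations (xᵢ − x̄): 5.2000, 4.2000, -5.8000, -3.8000, 0.2000
Σ(xᵢ − x̄)² = 92.8000 ⇒ m₂ = 92.8000/5 = 18.56000
Σ(xᵢ − x̄)³ = -35.2800 ⇒ m₃ = -35.2800/5 = -7.05600
m₂^(3/2) = 18.56000^(1.5) = 79.95893
g_1 = m₃ / m₂^(3/2) = -7.05600 / 79.95893 ≈ -0.088

-0.088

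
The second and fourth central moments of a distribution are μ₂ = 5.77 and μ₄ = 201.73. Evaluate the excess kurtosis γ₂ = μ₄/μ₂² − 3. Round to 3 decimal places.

3.059

μ₂² = 5.77² = 33.29290
μ₄/μ₂² = 201.73 / 33.29290 = 6.05925
γ₂ = 6.05925 − 3 ≈ 3.059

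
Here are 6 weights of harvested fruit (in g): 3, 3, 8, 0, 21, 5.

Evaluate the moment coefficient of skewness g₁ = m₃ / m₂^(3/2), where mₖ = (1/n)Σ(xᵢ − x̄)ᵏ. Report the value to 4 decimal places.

1.3224

x̄ = (3 + 3 + 8 + 0 + 21 + 5) / 6 = 6.6667
deviations (xᵢ − x̄): -3.6667, -3.6667, 1.3333, -6.6667, 14.3333, -1.6667
Σ(xᵢ − x̄)² = 281.3333 ⇒ m₂ = 281.3333/6 = 46.88889
Σ(xᵢ − x̄)³ = 2547.5556 ⇒ m₃ = 2547.5556/6 = 424.59259
m₂^(3/2) = 46.88889^(1.5) = 321.07383
g₁ = m₃ / m₂^(3/2) = 424.59259 / 321.07383 ≈ 1.3224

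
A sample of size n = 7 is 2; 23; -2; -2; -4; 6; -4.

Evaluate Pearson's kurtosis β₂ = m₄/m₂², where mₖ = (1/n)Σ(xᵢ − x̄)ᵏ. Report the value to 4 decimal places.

x̄ = 2.7143
Σ(xᵢ − x̄)² = 557.4286 ⇒ m₂ = 79.63265
Σ(xᵢ − x̄)⁴ = 174510.0233 ⇒ m₄ = 24930.00333
m₂² = 6341.35943
β₂ = m₄/m₂² = 24930.00333 / 6341.35943 ≈ 3.9313

3.9313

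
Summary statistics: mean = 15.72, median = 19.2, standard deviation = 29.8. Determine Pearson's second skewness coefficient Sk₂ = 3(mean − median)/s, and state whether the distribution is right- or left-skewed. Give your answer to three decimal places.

-0.350, left-skewed

Sk₂ = 3(15.72 − 19.2) / 29.8 = 3 × -3.4800 / 29.8
    = -10.4400 / 29.8 ≈ -0.350
Sk₂ < 0 ⇒ mean < median ⇒ left-skewed (negative skew).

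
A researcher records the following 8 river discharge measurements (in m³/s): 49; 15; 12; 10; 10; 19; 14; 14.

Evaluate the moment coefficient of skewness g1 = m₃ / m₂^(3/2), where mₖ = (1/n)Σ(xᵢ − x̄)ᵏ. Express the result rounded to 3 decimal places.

2.046

x̄ = (49 + 15 + 12 + 10 + 10 + 19 + 14 + 14) / 8 = 17.8750
deviations (xᵢ − x̄): 31.1250, -2.8750, -5.8750, -7.8750, -7.8750, 1.1250, -3.8750, -3.8750
Σ(xᵢ − x̄)² = 1166.8750 ⇒ m₂ = 1166.8750/8 = 145.85938
Σ(xᵢ − x̄)³ = 28834.5938 ⇒ m₃ = 28834.5938/8 = 3604.32422
m₂^(3/2) = 145.85938^(1.5) = 1761.57656
g1 = m₃ / m₂^(3/2) = 3604.32422 / 1761.57656 ≈ 2.046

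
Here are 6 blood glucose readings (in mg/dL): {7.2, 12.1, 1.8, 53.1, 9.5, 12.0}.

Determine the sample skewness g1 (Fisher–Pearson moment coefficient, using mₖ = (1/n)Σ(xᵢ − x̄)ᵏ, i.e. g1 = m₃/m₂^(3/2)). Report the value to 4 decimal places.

1.6144

x̄ = (7.2 + 12.1 + 1.8 + 53.1 + 9.5 + 12.0) / 6 = 15.9500
deviations (xᵢ − x̄): -8.7500, -3.8500, -14.1500, 37.1500, -6.4500, -3.9500
Σ(xᵢ − x̄)² = 1728.9350 ⇒ m₂ = 1728.9350/6 = 288.15583
Σ(xᵢ − x̄)³ = 47381.4480 ⇒ m₃ = 47381.4480/6 = 7896.90800
m₂^(3/2) = 288.15583^(1.5) = 4891.48948
g1 = m₃ / m₂^(3/2) = 7896.90800 / 4891.48948 ≈ 1.6144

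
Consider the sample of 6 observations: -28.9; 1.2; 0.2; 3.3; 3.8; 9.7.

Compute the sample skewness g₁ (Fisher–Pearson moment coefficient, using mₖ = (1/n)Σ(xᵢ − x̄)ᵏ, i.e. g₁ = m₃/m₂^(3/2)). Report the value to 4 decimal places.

-1.5444

x̄ = (-28.9 + 1.2 + 0.2 + 3.3 + 3.8 + 9.7) / 6 = -1.7833
deviations (xᵢ − x̄): -27.1167, 2.9833, 1.9833, 5.0833, 5.5833, 11.4833
Σ(xᵢ − x̄)² = 937.0283 ⇒ m₂ = 937.0283/6 = 156.17139
Σ(xᵢ − x̄)³ = -18085.2204 ⇒ m₃ = -18085.2204/6 = -3014.20341
m₂^(3/2) = 156.17139^(1.5) = 1951.65123
g₁ = m₃ / m₂^(3/2) = -3014.20341 / 1951.65123 ≈ -1.5444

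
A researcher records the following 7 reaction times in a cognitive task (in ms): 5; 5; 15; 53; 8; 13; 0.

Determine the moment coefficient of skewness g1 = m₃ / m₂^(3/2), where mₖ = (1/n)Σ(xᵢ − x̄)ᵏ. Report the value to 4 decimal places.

1.7049

x̄ = (5 + 5 + 15 + 53 + 8 + 13 + 0) / 7 = 14.1429
deviations (xᵢ − x̄): -9.1429, -9.1429, 0.8571, 38.8571, -6.1429, -1.1429, -14.1429
Σ(xᵢ − x̄)² = 1916.8571 ⇒ m₂ = 1916.8571/7 = 273.83673
Σ(xᵢ − x̄)³ = 54079.4694 ⇒ m₃ = 54079.4694/7 = 7725.63848
m₂^(3/2) = 273.83673^(1.5) = 4531.45385
g1 = m₃ / m₂^(3/2) = 7725.63848 / 4531.45385 ≈ 1.7049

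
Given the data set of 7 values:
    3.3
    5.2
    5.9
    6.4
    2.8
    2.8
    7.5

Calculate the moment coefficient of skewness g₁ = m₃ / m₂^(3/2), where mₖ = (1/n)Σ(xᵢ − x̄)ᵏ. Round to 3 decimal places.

0.081

x̄ = (3.3 + 5.2 + 5.9 + 6.4 + 2.8 + 2.8 + 7.5) / 7 = 4.8429
deviations (xᵢ − x̄): -1.5429, 0.3571, 1.0571, 1.5571, -2.0429, -2.0429, 2.6571
Σ(xᵢ − x̄)² = 21.4571 ⇒ m₂ = 21.4571/7 = 3.06531
Σ(xᵢ − x̄)³ = 3.0397 ⇒ m₃ = 3.0397/7 = 0.43424
m₂^(3/2) = 3.06531^(1.5) = 5.36674
g₁ = m₃ / m₂^(3/2) = 0.43424 / 5.36674 ≈ 0.081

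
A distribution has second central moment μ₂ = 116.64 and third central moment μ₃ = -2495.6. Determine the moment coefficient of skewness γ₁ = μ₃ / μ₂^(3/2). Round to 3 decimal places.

σ = √μ₂ = √116.64 = 10.80000
σ³ = μ₂^(3/2) = 1259.71200
γ₁ = μ₃/σ³ = -2495.6 / 1259.71200 ≈ -1.981

-1.981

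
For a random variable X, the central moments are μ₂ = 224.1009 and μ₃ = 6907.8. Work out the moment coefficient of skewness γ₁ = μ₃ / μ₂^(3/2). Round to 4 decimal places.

σ = √μ₂ = √224.1009 = 14.97000
σ³ = μ₂^(3/2) = 3354.79047
γ₁ = μ₃/σ³ = 6907.8 / 3354.79047 ≈ 2.0591

2.0591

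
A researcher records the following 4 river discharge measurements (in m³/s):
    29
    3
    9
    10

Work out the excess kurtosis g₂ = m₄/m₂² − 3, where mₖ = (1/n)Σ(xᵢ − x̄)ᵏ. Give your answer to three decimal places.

-0.820

x̄ = 12.7500
Σ(xᵢ − x̄)² = 380.7500 ⇒ m₂ = 95.18750
Σ(xᵢ − x̄)⁴ = 79020.8281 ⇒ m₄ = 19755.20703
m₂² = 9060.66016
g₂ = m₄/m₂² − 3 = 2.18033 − 3 ≈ -0.820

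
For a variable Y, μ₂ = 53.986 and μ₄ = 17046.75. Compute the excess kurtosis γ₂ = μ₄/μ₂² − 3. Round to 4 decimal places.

2.8490

μ₂² = 53.986² = 2914.48820
μ₄/μ₂² = 17046.75 / 2914.48820 = 5.84897
γ₂ = 5.84897 − 3 ≈ 2.8490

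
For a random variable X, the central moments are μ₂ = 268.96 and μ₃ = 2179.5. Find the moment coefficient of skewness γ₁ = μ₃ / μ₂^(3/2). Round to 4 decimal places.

0.4941

σ = √μ₂ = √268.96 = 16.40000
σ³ = μ₂^(3/2) = 4410.94400
γ₁ = μ₃/σ³ = 2179.5 / 4410.94400 ≈ 0.4941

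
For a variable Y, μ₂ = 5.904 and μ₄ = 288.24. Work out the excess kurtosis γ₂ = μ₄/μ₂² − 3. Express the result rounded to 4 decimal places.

5.2692

μ₂² = 5.904² = 34.85722
μ₄/μ₂² = 288.24 / 34.85722 = 8.26916
γ₂ = 8.26916 − 3 ≈ 5.2692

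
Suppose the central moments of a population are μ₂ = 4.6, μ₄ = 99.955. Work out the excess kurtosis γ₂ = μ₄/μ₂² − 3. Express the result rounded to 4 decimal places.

1.7238

μ₂² = 4.6² = 21.16000
μ₄/μ₂² = 99.955 / 21.16000 = 4.72377
γ₂ = 4.72377 − 3 ≈ 1.7238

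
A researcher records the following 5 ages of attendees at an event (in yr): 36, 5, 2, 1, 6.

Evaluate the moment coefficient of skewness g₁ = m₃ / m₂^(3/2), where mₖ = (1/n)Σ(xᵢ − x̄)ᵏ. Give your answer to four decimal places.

x̄ = (36 + 5 + 2 + 1 + 6) / 5 = 10.0000
deviations (xᵢ − x̄): 26.0000, -5.0000, -8.0000, -9.0000, -4.0000
Σ(xᵢ − x̄)² = 862.0000 ⇒ m₂ = 862.0000/5 = 172.40000
Σ(xᵢ − x̄)³ = 16146.0000 ⇒ m₃ = 16146.0000/5 = 3229.20000
m₂^(3/2) = 172.40000^(1.5) = 2263.63235
g₁ = m₃ / m₂^(3/2) = 3229.20000 / 2263.63235 ≈ 1.4266

1.4266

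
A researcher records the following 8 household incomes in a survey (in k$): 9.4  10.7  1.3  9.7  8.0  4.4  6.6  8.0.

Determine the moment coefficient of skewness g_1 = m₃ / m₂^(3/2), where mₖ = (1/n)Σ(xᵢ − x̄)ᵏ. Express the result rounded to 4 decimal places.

-0.8654

x̄ = (9.4 + 10.7 + 1.3 + 9.7 + 8.0 + 4.4 + 6.6 + 8.0) / 8 = 7.2625
deviations (xᵢ − x̄): 2.1375, 3.4375, -5.9625, 2.4375, 0.7375, -2.8625, -0.6625, 0.7375
Σ(xᵢ − x̄)² = 67.5988 ⇒ m₂ = 67.5988/8 = 8.44984
Σ(xᵢ − x̄)³ = -170.0517 ⇒ m₃ = -170.0517/8 = -21.25646
m₂^(3/2) = 8.44984^(1.5) = 24.56253
g_1 = m₃ / m₂^(3/2) = -21.25646 / 24.56253 ≈ -0.8654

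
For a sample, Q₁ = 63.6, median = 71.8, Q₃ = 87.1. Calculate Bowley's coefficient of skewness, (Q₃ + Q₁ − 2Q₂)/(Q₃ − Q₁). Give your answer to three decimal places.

0.302

numerator: Q₃ + Q₁ − 2Q₂ = 87.1 + 63.6 − 2×71.8 = 7.1000
denominator: Q₃ − Q₁ = 87.1 − 63.6 = 23.5000
Bowley skewness = 7.1000 / 23.5000 ≈ 0.302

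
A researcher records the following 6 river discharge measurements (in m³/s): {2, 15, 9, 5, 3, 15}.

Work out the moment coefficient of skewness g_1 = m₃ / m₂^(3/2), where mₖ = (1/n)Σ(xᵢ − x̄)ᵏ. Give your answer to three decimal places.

x̄ = (2 + 15 + 9 + 5 + 3 + 15) / 6 = 8.1667
deviations (xᵢ − x̄): -6.1667, 6.8333, 0.8333, -3.1667, -5.1667, 6.8333
Σ(xᵢ − x̄)² = 168.8333 ⇒ m₂ = 168.8333/6 = 28.13889
Σ(xᵢ − x̄)³ = 234.5556 ⇒ m₃ = 234.5556/6 = 39.09259
m₂^(3/2) = 28.13889^(1.5) = 149.26584
g_1 = m₃ / m₂^(3/2) = 39.09259 / 149.26584 ≈ 0.262

0.262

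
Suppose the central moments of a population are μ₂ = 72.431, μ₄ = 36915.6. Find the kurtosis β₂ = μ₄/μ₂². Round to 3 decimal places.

μ₂² = 72.431² = 5246.24976
μ₄/μ₂² = 36915.6 / 5246.24976 = 7.03657
β₂ ≈ 7.037

7.037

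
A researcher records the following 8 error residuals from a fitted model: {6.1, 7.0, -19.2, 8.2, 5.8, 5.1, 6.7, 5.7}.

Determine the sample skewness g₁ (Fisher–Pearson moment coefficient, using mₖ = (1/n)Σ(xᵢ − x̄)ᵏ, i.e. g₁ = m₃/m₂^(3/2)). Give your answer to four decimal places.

x̄ = (6.1 + 7.0 - 19.2 + 8.2 + 5.8 + 5.1 + 6.7 + 5.7) / 8 = 3.1750
deviations (xᵢ − x̄): 2.9250, 3.8250, -22.3750, 5.0250, 2.6250, 1.9250, 3.5250, 2.5250
Σ(xᵢ − x̄)² = 578.4750 ⇒ m₂ = 578.4750/8 = 72.30938
Σ(xᵢ − x̄)³ = -10908.8423 ⇒ m₃ = -10908.8423/8 = -1363.60528
m₂^(3/2) = 72.30938^(1.5) = 614.88219
g₁ = m₃ / m₂^(3/2) = -1363.60528 / 614.88219 ≈ -2.2177

-2.2177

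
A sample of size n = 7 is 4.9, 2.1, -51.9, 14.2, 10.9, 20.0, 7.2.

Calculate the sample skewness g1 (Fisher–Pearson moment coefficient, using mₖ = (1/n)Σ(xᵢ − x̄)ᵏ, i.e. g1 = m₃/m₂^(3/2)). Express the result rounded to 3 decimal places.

x̄ = (4.9 + 2.1 - 51.9 + 14.2 + 10.9 + 20.0 + 7.2) / 7 = 1.0571
deviations (xᵢ − x̄): 3.8429, 1.0429, -52.9571, 13.1429, 9.8429, 18.9429, 6.1429
Σ(xᵢ − x̄)² = 3486.4971 ⇒ m₂ = 3486.4971/7 = 498.07102
Σ(xᵢ − x̄)³ = -138205.3305 ⇒ m₃ = -138205.3305/7 = -19743.61865
m₂^(3/2) = 498.07102^(1.5) = 11115.70239
g1 = m₃ / m₂^(3/2) = -19743.61865 / 11115.70239 ≈ -1.776

-1.776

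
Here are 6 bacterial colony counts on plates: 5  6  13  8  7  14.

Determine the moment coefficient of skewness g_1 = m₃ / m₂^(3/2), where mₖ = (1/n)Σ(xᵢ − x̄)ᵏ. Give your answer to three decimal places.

x̄ = (5 + 6 + 13 + 8 + 7 + 14) / 6 = 8.8333
deviations (xᵢ − x̄): -3.8333, -2.8333, 4.1667, -0.8333, -1.8333, 5.1667
Σ(xᵢ − x̄)² = 70.8333 ⇒ m₂ = 70.8333/6 = 11.80556
Σ(xᵢ − x̄)³ = 124.4444 ⇒ m₃ = 124.4444/6 = 20.74074
m₂^(3/2) = 11.80556^(1.5) = 40.56296
g_1 = m₃ / m₂^(3/2) = 20.74074 / 40.56296 ≈ 0.511

0.511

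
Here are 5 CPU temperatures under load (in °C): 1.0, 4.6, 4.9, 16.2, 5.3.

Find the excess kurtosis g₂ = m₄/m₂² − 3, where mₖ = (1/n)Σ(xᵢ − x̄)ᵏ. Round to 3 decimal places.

-0.100

x̄ = 6.4000
Σ(xᵢ − x̄)² = 131.9000 ⇒ m₂ = 26.38000
Σ(xᵢ − x̄)⁴ = 10091.0114 ⇒ m₄ = 2018.20228
m₂² = 695.90440
g₂ = m₄/m₂² − 3 = 2.90011 − 3 ≈ -0.100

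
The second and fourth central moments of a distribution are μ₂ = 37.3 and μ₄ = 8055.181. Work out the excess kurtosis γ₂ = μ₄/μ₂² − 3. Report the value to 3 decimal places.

2.790

μ₂² = 37.3² = 1391.29000
μ₄/μ₂² = 8055.181 / 1391.29000 = 5.78972
γ₂ = 5.78972 − 3 ≈ 2.790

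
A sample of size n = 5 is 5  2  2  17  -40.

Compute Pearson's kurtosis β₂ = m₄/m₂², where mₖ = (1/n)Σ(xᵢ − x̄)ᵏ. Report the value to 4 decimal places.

x̄ = -2.8000
Σ(xᵢ − x̄)² = 1882.8000 ⇒ m₂ = 376.56000
Σ(xᵢ − x̄)⁴ = 2073471.6960 ⇒ m₄ = 414694.33920
m₂² = 141797.43360
β₂ = m₄/m₂² = 414694.33920 / 141797.43360 ≈ 2.9246

2.9246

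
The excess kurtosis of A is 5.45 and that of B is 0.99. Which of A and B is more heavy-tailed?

A

Higher excess kurtosis ⇒ heavier tails relative to the normal distribution.
5.45 vs 0.99: the larger is 5.45, so A has heavier tails.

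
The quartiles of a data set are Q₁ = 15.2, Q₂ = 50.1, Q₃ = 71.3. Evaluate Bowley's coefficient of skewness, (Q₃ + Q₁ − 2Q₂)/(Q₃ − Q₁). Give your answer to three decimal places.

numerator: Q₃ + Q₁ − 2Q₂ = 71.3 + 15.2 − 2×50.1 = -13.7000
denominator: Q₃ − Q₁ = 71.3 − 15.2 = 56.1000
Bowley skewness = -13.7000 / 56.1000 ≈ -0.244

-0.244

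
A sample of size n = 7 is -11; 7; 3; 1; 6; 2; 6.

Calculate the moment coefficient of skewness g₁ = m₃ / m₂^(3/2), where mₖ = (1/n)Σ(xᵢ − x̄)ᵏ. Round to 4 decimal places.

-1.4940

x̄ = (-11 + 7 + 3 + 1 + 6 + 2 + 6) / 7 = 2.0000
deviations (xᵢ − x̄): -13.0000, 5.0000, 1.0000, -1.0000, 4.0000, 0.0000, 4.0000
Σ(xᵢ − x̄)² = 228.0000 ⇒ m₂ = 228.0000/7 = 32.57143
Σ(xᵢ − x̄)³ = -1944.0000 ⇒ m₃ = -1944.0000/7 = -277.71429
m₂^(3/2) = 32.57143^(1.5) = 185.88965
g₁ = m₃ / m₂^(3/2) = -277.71429 / 185.88965 ≈ -1.4940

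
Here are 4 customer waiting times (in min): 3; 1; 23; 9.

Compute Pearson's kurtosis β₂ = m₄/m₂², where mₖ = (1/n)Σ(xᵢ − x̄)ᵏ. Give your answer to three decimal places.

2.000

x̄ = 9.0000
Σ(xᵢ − x̄)² = 296.0000 ⇒ m₂ = 74.00000
Σ(xᵢ − x̄)⁴ = 43808.0000 ⇒ m₄ = 10952.00000
m₂² = 5476.00000
β₂ = m₄/m₂² = 10952.00000 / 5476.00000 ≈ 2.000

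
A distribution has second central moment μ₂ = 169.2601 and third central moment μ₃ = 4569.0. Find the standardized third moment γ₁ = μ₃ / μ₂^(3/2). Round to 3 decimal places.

2.075

σ = √μ₂ = √169.2601 = 13.01000
σ³ = μ₂^(3/2) = 2202.07390
γ₁ = μ₃/σ³ = 4569.0 / 2202.07390 ≈ 2.075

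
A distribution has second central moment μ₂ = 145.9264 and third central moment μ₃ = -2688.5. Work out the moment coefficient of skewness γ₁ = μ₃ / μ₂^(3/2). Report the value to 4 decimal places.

-1.5251

σ = √μ₂ = √145.9264 = 12.08000
σ³ = μ₂^(3/2) = 1762.79091
γ₁ = μ₃/σ³ = -2688.5 / 1762.79091 ≈ -1.5251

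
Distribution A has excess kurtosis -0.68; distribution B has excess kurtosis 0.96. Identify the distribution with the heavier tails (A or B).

Higher excess kurtosis ⇒ heavier tails relative to the normal distribution.
-0.68 vs 0.96: the larger is 0.96, so B has heavier tails. (B is leptokurtic — heavier-than-normal tails; the other is platykurtic.)

B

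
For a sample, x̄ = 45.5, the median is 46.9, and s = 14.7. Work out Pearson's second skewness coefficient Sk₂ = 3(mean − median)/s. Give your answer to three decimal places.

-0.286

Sk₂ = 3(45.5 − 46.9) / 14.7 = 3 × -1.4000 / 14.7
    = -4.2000 / 14.7 ≈ -0.286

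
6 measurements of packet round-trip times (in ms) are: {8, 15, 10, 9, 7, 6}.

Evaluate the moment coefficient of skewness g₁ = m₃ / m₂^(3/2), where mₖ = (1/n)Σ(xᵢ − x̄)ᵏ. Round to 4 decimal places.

1.0513

x̄ = (8 + 15 + 10 + 9 + 7 + 6) / 6 = 9.1667
deviations (xᵢ − x̄): -1.1667, 5.8333, 0.8333, -0.1667, -2.1667, -3.1667
Σ(xᵢ − x̄)² = 50.8333 ⇒ m₂ = 50.8333/6 = 8.47222
Σ(xᵢ − x̄)³ = 155.5556 ⇒ m₃ = 155.5556/6 = 25.92593
m₂^(3/2) = 8.47222^(1.5) = 24.66017
g₁ = m₃ / m₂^(3/2) = 25.92593 / 24.66017 ≈ 1.0513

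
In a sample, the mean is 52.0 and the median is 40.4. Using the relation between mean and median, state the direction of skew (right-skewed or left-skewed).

right-skewed

mean − median = 52.0 − 40.4 = 11.6
mean > median ⇒ the longer tail is on the right ⇒ right-skewed (positively skewed).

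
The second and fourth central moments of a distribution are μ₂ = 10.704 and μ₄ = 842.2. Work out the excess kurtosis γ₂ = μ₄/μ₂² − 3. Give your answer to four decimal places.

μ₂² = 10.704² = 114.57562
μ₄/μ₂² = 842.2 / 114.57562 = 7.35060
γ₂ = 7.35060 − 3 ≈ 4.3506

4.3506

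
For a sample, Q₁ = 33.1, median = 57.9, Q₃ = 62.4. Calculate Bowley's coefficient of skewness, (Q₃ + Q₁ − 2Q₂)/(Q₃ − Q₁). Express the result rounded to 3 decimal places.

-0.693

numerator: Q₃ + Q₁ − 2Q₂ = 62.4 + 33.1 − 2×57.9 = -20.3000
denominator: Q₃ − Q₁ = 62.4 − 33.1 = 29.3000
Bowley skewness = -20.3000 / 29.3000 ≈ -0.693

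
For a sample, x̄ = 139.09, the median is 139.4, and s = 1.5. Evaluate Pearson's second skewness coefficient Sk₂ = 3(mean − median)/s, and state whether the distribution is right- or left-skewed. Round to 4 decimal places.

-0.6200, left-skewed

Sk₂ = 3(139.09 − 139.4) / 1.5 = 3 × -0.3100 / 1.5
    = -0.9300 / 1.5 ≈ -0.6200
Sk₂ < 0 ⇒ mean < median ⇒ left-skewed (negative skew).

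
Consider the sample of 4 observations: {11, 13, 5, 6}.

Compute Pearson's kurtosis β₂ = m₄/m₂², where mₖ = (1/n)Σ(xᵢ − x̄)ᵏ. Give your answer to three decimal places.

1.212

x̄ = 8.7500
Σ(xᵢ − x̄)² = 44.7500 ⇒ m₂ = 11.18750
Σ(xᵢ − x̄)⁴ = 606.8281 ⇒ m₄ = 151.70703
m₂² = 125.16016
β₂ = m₄/m₂² = 151.70703 / 125.16016 ≈ 1.212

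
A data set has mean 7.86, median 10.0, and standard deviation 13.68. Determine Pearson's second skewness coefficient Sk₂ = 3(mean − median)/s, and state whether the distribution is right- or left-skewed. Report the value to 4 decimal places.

Sk₂ = 3(7.86 − 10.0) / 13.68 = 3 × -2.1400 / 13.68
    = -6.4200 / 13.68 ≈ -0.4693
Sk₂ < 0 ⇒ mean < median ⇒ left-skewed (negative skew).

-0.4693, left-skewed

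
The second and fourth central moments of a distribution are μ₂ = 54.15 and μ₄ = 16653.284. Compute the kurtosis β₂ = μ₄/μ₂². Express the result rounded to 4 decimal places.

5.6794

μ₂² = 54.15² = 2932.22250
μ₄/μ₂² = 16653.284 / 2932.22250 = 5.67941
β₂ ≈ 5.6794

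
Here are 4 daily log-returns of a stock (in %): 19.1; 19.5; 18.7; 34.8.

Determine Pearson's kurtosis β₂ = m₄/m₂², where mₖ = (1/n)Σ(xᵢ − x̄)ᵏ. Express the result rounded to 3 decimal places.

x̄ = 23.0250
Σ(xᵢ − x̄)² = 185.1875 ⇒ m₂ = 46.29687
Σ(xᵢ − x̄)⁴ = 19965.6257 ⇒ m₄ = 4991.40641
m₂² = 2143.40063
β₂ = m₄/m₂² = 4991.40641 / 2143.40063 ≈ 2.329

2.329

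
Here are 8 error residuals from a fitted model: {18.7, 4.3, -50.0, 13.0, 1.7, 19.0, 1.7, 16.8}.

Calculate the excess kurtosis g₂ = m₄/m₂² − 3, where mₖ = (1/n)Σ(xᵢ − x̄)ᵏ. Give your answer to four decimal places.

x̄ = 3.1500
Σ(xᵢ − x̄)² = 3606.8200 ⇒ m₂ = 450.85250
Σ(xᵢ − x̄)⁴ = 8145908.3541 ⇒ m₄ = 1018238.54426
m₂² = 203267.97676
g₂ = m₄/m₂² − 3 = 5.00934 − 3 ≈ 2.0093

2.0093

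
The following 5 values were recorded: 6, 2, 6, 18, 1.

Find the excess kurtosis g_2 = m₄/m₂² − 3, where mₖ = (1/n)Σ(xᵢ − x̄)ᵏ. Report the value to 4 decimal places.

x̄ = 6.6000
Σ(xᵢ − x̄)² = 183.2000 ⇒ m₂ = 36.64000
Σ(xᵢ − x̄)⁴ = 18321.0560 ⇒ m₄ = 3664.21120
m₂² = 1342.48960
g_2 = m₄/m₂² − 3 = 2.72941 − 3 ≈ -0.2706

-0.2706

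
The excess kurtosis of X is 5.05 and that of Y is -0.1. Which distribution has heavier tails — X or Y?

Higher excess kurtosis ⇒ heavier tails relative to the normal distribution.
5.05 vs -0.1: the larger is 5.05, so X has heavier tails. (X is leptokurtic — heavier-than-normal tails; the other is platykurtic.)

X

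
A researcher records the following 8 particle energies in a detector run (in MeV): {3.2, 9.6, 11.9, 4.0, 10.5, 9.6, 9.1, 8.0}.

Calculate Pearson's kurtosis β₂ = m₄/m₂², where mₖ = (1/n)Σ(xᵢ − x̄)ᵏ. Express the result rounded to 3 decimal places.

2.142

x̄ = 8.2375
Σ(xᵢ − x̄)² = 66.3788 ⇒ m₂ = 8.29734
Σ(xᵢ − x̄)⁴ = 1179.9797 ⇒ m₄ = 147.49746
m₂² = 68.84591
β₂ = m₄/m₂² = 147.49746 / 68.84591 ≈ 2.142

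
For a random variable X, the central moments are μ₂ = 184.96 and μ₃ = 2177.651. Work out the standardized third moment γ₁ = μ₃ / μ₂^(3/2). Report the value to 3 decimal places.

0.866

σ = √μ₂ = √184.96 = 13.60000
σ³ = μ₂^(3/2) = 2515.45600
γ₁ = μ₃/σ³ = 2177.651 / 2515.45600 ≈ 0.866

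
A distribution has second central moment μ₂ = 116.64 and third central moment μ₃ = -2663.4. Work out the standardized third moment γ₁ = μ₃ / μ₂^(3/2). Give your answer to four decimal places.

σ = √μ₂ = √116.64 = 10.80000
σ³ = μ₂^(3/2) = 1259.71200
γ₁ = μ₃/σ³ = -2663.4 / 1259.71200 ≈ -2.1143

-2.1143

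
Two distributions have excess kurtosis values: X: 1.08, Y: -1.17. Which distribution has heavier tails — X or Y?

Higher excess kurtosis ⇒ heavier tails relative to the normal distribution.
1.08 vs -1.17: the larger is 1.08, so X has heavier tails. (X is leptokurtic — heavier-than-normal tails; the other is platykurtic.)

X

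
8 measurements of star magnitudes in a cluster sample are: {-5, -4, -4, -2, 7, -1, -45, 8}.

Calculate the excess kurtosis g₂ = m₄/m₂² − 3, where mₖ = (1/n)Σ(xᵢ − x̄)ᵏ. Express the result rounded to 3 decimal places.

2.203

x̄ = -5.7500
Σ(xᵢ − x̄)² = 1935.5000 ⇒ m₂ = 241.93750
Σ(xᵢ − x̄)⁴ = 2436229.9063 ⇒ m₄ = 304528.73828
m₂² = 58533.75391
g₂ = m₄/m₂² − 3 = 5.20262 − 3 ≈ 2.203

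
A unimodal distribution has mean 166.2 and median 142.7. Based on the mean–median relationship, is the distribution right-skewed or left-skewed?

mean − median = 166.2 − 142.7 = 23.5
mean > median ⇒ the longer tail is on the right ⇒ right-skewed (positively skewed).

right-skewed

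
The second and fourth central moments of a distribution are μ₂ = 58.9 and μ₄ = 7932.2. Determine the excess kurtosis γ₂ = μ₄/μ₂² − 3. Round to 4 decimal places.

μ₂² = 58.9² = 3469.21000
μ₄/μ₂² = 7932.2 / 3469.21000 = 2.28646
γ₂ = 2.28646 − 3 ≈ -0.7135

-0.7135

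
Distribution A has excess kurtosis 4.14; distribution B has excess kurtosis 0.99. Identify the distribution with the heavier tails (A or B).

A

Higher excess kurtosis ⇒ heavier tails relative to the normal distribution.
4.14 vs 0.99: the larger is 4.14, so A has heavier tails.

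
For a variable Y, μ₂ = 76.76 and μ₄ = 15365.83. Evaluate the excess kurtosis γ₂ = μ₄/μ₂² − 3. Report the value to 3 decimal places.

μ₂² = 76.76² = 5892.09760
μ₄/μ₂² = 15365.83 / 5892.09760 = 2.60787
γ₂ = 2.60787 − 3 ≈ -0.392

-0.392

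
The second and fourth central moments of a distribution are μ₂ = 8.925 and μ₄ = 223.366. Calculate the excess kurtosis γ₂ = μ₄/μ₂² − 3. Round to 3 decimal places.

μ₂² = 8.925² = 79.65563
μ₄/μ₂² = 223.366 / 79.65563 = 2.80415
γ₂ = 2.80415 − 3 ≈ -0.196

-0.196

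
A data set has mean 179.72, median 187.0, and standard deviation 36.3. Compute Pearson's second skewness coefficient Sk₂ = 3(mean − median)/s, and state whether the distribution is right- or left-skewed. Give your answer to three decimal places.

-0.602, left-skewed

Sk₂ = 3(179.72 − 187.0) / 36.3 = 3 × -7.2800 / 36.3
    = -21.8400 / 36.3 ≈ -0.602
Sk₂ < 0 ⇒ mean < median ⇒ left-skewed (negative skew).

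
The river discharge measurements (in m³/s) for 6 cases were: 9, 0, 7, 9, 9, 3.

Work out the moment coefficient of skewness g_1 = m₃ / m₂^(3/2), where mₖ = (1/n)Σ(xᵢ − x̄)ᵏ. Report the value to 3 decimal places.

-0.778

x̄ = (9 + 0 + 7 + 9 + 9 + 3) / 6 = 6.1667
deviations (xᵢ − x̄): 2.8333, -6.1667, 0.8333, 2.8333, 2.8333, -3.1667
Σ(xᵢ − x̄)² = 72.8333 ⇒ m₂ = 72.8333/6 = 12.13889
Σ(xᵢ − x̄)³ = -197.4444 ⇒ m₃ = -197.4444/6 = -32.90741
m₂^(3/2) = 12.13889^(1.5) = 42.29299
g_1 = m₃ / m₂^(3/2) = -32.90741 / 42.29299 ≈ -0.778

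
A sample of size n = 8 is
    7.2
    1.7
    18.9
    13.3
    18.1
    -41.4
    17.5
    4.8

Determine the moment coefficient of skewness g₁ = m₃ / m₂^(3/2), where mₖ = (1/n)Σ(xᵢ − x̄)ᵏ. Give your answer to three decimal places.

-1.807

x̄ = (7.2 + 1.7 + 18.9 + 13.3 + 18.1 - 41.4 + 17.5 + 4.8) / 8 = 5.0125
deviations (xᵢ − x̄): 2.1875, -3.3125, 13.8875, 8.2875, 13.0875, -46.4125, 12.4875, -0.2125
Σ(xᵢ − x̄)² = 2758.6888 ⇒ m₂ = 2758.6888/8 = 344.83609
Σ(xᵢ − x̄)³ = -92567.4698 ⇒ m₃ = -92567.4698/8 = -11570.93373
m₂^(3/2) = 344.83609^(1.5) = 6403.52450
g₁ = m₃ / m₂^(3/2) = -11570.93373 / 6403.52450 ≈ -1.807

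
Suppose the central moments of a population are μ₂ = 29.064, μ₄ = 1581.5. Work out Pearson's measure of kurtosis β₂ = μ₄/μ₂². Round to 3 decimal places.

1.872

μ₂² = 29.064² = 844.71610
μ₄/μ₂² = 1581.5 / 844.71610 = 1.87223
β₂ ≈ 1.872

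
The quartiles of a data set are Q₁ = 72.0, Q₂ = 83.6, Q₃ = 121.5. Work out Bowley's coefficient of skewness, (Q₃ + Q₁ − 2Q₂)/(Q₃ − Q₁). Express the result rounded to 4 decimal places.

numerator: Q₃ + Q₁ − 2Q₂ = 121.5 + 72.0 − 2×83.6 = 26.3000
denominator: Q₃ − Q₁ = 121.5 − 72.0 = 49.5000
Bowley skewness = 26.3000 / 49.5000 ≈ 0.5313

0.5313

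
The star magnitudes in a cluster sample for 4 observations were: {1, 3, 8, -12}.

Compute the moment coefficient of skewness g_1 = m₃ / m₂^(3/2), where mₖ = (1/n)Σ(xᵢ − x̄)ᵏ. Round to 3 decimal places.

x̄ = (1 + 3 + 8 - 12) / 4 = 0.0000
deviations (xᵢ − x̄): 1.0000, 3.0000, 8.0000, -12.0000
Σ(xᵢ − x̄)² = 218.0000 ⇒ m₂ = 218.0000/4 = 54.50000
Σ(xᵢ − x̄)³ = -1188.0000 ⇒ m₃ = -1188.0000/4 = -297.00000
m₂^(3/2) = 54.50000^(1.5) = 402.34143
g_1 = m₃ / m₂^(3/2) = -297.00000 / 402.34143 ≈ -0.738

-0.738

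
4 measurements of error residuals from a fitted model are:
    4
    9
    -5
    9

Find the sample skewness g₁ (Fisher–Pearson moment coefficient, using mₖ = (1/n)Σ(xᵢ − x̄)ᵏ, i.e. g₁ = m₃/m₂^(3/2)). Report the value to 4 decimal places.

x̄ = (4 + 9 - 5 + 9) / 4 = 4.2500
deviations (xᵢ − x̄): -0.2500, 4.7500, -9.2500, 4.7500
Σ(xᵢ − x̄)² = 130.7500 ⇒ m₂ = 130.7500/4 = 32.68750
Σ(xᵢ − x̄)³ = -577.1250 ⇒ m₃ = -577.1250/4 = -144.28125
m₂^(3/2) = 32.68750^(1.5) = 186.88419
g₁ = m₃ / m₂^(3/2) = -144.28125 / 186.88419 ≈ -0.7720

-0.7720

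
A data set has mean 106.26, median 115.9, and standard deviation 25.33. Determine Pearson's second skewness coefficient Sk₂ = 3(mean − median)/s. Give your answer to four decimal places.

Sk₂ = 3(106.26 − 115.9) / 25.33 = 3 × -9.6400 / 25.33
    = -28.9200 / 25.33 ≈ -1.1417

-1.1417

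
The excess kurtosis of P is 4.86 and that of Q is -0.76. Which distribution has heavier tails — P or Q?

Higher excess kurtosis ⇒ heavier tails relative to the normal distribution.
4.86 vs -0.76: the larger is 4.86, so P has heavier tails. (P is leptokurtic — heavier-than-normal tails; the other is platykurtic.)

P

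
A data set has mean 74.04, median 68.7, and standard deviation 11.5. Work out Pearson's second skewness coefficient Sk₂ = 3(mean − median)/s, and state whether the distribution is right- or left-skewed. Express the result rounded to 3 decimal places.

Sk₂ = 3(74.04 − 68.7) / 11.5 = 3 × 5.3400 / 11.5
    = 16.0200 / 11.5 ≈ 1.393
Sk₂ > 0 ⇒ mean > median ⇒ right-skewed (positive skew).

1.393, right-skewed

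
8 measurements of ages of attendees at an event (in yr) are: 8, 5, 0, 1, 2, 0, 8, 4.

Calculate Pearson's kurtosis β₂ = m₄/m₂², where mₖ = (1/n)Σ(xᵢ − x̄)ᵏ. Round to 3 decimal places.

x̄ = 3.5000
Σ(xᵢ − x̄)² = 76.0000 ⇒ m₂ = 9.50000
Σ(xᵢ − x̄)⁴ = 1169.5000 ⇒ m₄ = 146.18750
m₂² = 90.25000
β₂ = m₄/m₂² = 146.18750 / 90.25000 ≈ 1.620

1.620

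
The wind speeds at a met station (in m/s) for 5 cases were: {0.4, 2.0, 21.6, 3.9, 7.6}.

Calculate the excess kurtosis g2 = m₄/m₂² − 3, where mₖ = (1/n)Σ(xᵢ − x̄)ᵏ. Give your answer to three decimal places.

-0.237

x̄ = 7.1000
Σ(xᵢ − x̄)² = 291.6400 ⇒ m₂ = 58.32800
Σ(xᵢ − x̄)⁴ = 47001.6148 ⇒ m₄ = 9400.32296
m₂² = 3402.15558
g2 = m₄/m₂² − 3 = 2.76305 − 3 ≈ -0.237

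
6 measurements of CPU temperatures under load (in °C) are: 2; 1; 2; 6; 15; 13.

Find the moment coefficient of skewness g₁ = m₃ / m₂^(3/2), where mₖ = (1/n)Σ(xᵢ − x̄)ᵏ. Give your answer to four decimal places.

0.5235

x̄ = (2 + 1 + 2 + 6 + 15 + 13) / 6 = 6.5000
deviations (xᵢ − x̄): -4.5000, -5.5000, -4.5000, -0.5000, 8.5000, 6.5000
Σ(xᵢ − x̄)² = 185.5000 ⇒ m₂ = 185.5000/6 = 30.91667
Σ(xᵢ − x̄)³ = 540.0000 ⇒ m₃ = 540.0000/6 = 90.00000
m₂^(3/2) = 30.91667^(1.5) = 171.90519
g₁ = m₃ / m₂^(3/2) = 90.00000 / 171.90519 ≈ 0.5235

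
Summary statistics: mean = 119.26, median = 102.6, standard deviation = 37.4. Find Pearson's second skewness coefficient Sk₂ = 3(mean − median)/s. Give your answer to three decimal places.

Sk₂ = 3(119.26 − 102.6) / 37.4 = 3 × 16.6600 / 37.4
    = 49.9800 / 37.4 ≈ 1.336

1.336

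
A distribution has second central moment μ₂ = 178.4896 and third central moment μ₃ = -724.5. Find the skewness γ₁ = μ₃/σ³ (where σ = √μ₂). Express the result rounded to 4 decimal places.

-0.3038

σ = √μ₂ = √178.4896 = 13.36000
σ³ = μ₂^(3/2) = 2384.62106
γ₁ = μ₃/σ³ = -724.5 / 2384.62106 ≈ -0.3038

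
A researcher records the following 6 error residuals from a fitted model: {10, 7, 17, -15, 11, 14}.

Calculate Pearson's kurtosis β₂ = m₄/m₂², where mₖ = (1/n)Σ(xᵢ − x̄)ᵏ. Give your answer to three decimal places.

x̄ = 7.3333
Σ(xᵢ − x̄)² = 657.3333 ⇒ m₂ = 109.55556
Σ(xᵢ − x̄)⁴ = 259717.7778 ⇒ m₄ = 43286.29630
m₂² = 12002.41975
β₂ = m₄/m₂² = 43286.29630 / 12002.41975 ≈ 3.606

3.606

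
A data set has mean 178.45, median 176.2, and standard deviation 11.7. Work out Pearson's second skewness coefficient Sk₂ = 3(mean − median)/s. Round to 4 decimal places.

Sk₂ = 3(178.45 − 176.2) / 11.7 = 3 × 2.2500 / 11.7
    = 6.7500 / 11.7 ≈ 0.5769

0.5769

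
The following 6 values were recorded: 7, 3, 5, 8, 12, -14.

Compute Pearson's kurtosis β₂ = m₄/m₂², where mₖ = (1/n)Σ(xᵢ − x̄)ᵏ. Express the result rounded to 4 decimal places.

3.4942

x̄ = 3.5000
Σ(xᵢ − x̄)² = 413.5000 ⇒ m₂ = 68.91667
Σ(xᵢ − x̄)⁴ = 99574.3750 ⇒ m₄ = 16595.72917
m₂² = 4749.50694
β₂ = m₄/m₂² = 16595.72917 / 4749.50694 ≈ 3.4942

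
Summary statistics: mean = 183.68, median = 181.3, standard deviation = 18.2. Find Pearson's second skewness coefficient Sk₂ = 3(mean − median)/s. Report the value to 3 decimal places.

0.392

Sk₂ = 3(183.68 − 181.3) / 18.2 = 3 × 2.3800 / 18.2
    = 7.1400 / 18.2 ≈ 0.392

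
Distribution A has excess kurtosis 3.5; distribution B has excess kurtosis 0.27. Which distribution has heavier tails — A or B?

A

Higher excess kurtosis ⇒ heavier tails relative to the normal distribution.
3.5 vs 0.27: the larger is 3.5, so A has heavier tails.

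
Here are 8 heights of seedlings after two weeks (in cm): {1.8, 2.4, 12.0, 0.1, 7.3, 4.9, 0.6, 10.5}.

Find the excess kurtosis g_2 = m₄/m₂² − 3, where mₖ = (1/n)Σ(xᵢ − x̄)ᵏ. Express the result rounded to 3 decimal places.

-1.285

x̄ = 4.9500
Σ(xᵢ − x̄)² = 144.9000 ⇒ m₂ = 18.11250
Σ(xᵢ − x̄)⁴ = 4501.7381 ⇒ m₄ = 562.71726
m₂² = 328.06266
g_2 = m₄/m₂² − 3 = 1.71527 − 3 ≈ -1.285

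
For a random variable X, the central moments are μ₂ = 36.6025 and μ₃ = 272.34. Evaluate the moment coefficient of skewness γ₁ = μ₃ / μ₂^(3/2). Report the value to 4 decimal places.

σ = √μ₂ = √36.6025 = 6.05000
σ³ = μ₂^(3/2) = 221.44513
γ₁ = μ₃/σ³ = 272.34 / 221.44513 ≈ 1.2298

1.2298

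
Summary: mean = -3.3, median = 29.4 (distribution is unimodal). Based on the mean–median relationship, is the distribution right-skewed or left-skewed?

mean − median = -3.3 − 29.4 = -32.7
mean < median ⇒ the longer tail is on the left ⇒ left-skewed (negatively skewed).

left-skewed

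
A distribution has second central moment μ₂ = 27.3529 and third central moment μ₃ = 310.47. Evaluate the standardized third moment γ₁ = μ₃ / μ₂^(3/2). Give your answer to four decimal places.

σ = √μ₂ = √27.3529 = 5.23000
σ³ = μ₂^(3/2) = 143.05567
γ₁ = μ₃/σ³ = 310.47 / 143.05567 ≈ 2.1703

2.1703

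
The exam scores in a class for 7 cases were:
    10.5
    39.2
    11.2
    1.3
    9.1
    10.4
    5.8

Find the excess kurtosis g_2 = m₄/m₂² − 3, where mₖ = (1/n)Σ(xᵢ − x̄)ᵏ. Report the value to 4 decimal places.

1.4979

x̄ = 12.5000
Σ(xᵢ − x̄)² = 904.8800 ⇒ m₂ = 129.26857
Σ(xᵢ − x̄)⁴ = 526134.3956 ⇒ m₄ = 75162.05651
m₂² = 16710.36356
g_2 = m₄/m₂² − 3 = 4.49793 − 3 ≈ 1.4979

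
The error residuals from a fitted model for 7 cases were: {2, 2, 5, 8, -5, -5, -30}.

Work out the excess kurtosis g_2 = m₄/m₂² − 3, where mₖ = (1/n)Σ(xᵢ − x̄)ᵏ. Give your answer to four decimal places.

0.9449

x̄ = -3.2857
Σ(xᵢ − x̄)² = 971.4286 ⇒ m₂ = 138.77551
Σ(xᵢ − x̄)⁴ = 531814.7988 ⇒ m₄ = 75973.54269
m₂² = 19258.64223
g_2 = m₄/m₂² − 3 = 3.94491 − 3 ≈ 0.9449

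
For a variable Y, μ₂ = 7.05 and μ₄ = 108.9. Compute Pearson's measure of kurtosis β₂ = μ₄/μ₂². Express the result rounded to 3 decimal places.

2.191

μ₂² = 7.05² = 49.70250
μ₄/μ₂² = 108.9 / 49.70250 = 2.19104
β₂ ≈ 2.191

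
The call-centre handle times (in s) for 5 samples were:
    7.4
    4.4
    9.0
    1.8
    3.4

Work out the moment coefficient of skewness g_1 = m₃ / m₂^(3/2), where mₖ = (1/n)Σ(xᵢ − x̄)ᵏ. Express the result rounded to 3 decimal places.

x̄ = (7.4 + 4.4 + 9.0 + 1.8 + 3.4) / 5 = 5.2000
deviations (xᵢ − x̄): 2.2000, -0.8000, 3.8000, -3.4000, -1.8000
Σ(xᵢ − x̄)² = 34.7200 ⇒ m₂ = 34.7200/5 = 6.94400
Σ(xᵢ − x̄)³ = 19.8720 ⇒ m₃ = 19.8720/5 = 3.97440
m₂^(3/2) = 6.94400^(1.5) = 18.29846
g_1 = m₃ / m₂^(3/2) = 3.97440 / 18.29846 ≈ 0.217

0.217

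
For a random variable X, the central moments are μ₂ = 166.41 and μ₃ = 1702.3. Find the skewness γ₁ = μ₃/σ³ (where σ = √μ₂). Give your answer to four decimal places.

σ = √μ₂ = √166.41 = 12.90000
σ³ = μ₂^(3/2) = 2146.68900
γ₁ = μ₃/σ³ = 1702.3 / 2146.68900 ≈ 0.7930

0.7930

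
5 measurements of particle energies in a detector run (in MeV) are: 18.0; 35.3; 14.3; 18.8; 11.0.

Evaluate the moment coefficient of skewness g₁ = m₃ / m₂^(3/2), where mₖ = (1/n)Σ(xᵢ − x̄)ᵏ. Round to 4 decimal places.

x̄ = (18.0 + 35.3 + 14.3 + 18.8 + 11.0) / 5 = 19.4800
deviations (xᵢ − x̄): -1.4800, 15.8200, -5.1800, -0.6800, -8.4800
Σ(xᵢ − x̄)² = 351.6680 ⇒ m₂ = 351.6680/5 = 70.33360
Σ(xᵢ − x̄)³ = 3206.9611 ⇒ m₃ = 3206.9611/5 = 641.39222
m₂^(3/2) = 70.33360^(1.5) = 589.85365
g₁ = m₃ / m₂^(3/2) = 641.39222 / 589.85365 ≈ 1.0874

1.0874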